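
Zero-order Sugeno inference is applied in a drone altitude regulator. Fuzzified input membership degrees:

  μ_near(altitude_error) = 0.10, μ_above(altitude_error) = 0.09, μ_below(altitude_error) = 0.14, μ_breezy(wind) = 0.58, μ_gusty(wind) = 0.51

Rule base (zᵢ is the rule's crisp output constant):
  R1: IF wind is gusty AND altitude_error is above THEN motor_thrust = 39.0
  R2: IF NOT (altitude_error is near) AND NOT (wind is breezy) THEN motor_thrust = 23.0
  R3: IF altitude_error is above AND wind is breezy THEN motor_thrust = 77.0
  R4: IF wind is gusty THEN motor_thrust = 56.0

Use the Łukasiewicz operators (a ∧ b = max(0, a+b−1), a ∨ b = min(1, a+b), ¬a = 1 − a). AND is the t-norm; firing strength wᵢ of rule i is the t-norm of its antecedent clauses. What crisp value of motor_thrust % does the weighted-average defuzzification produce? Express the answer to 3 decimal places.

43.277

R1 (z=39.0): gusty=0.51, above=0.09; AND[max(0, a+b−1)] → w = 0.00
R2 (z=23.0): ¬near=1−0.10=0.90, ¬breezy=1−0.58=0.42; AND[max(0, a+b−1)] → w = 0.32
R3 (z=77.0): above=0.09, breezy=0.58; AND[max(0, a+b−1)] → w = 0.00
R4 (z=56.0): gusty=0.51 → w = 0.51
Weighted average = (0.00·39.0 + 0.32·23.0 + 0.00·77.0 + 0.51·56.0) / (0.00 + 0.32 + 0.00 + 0.51)
  = 35.9200 / 0.8300 = 43.277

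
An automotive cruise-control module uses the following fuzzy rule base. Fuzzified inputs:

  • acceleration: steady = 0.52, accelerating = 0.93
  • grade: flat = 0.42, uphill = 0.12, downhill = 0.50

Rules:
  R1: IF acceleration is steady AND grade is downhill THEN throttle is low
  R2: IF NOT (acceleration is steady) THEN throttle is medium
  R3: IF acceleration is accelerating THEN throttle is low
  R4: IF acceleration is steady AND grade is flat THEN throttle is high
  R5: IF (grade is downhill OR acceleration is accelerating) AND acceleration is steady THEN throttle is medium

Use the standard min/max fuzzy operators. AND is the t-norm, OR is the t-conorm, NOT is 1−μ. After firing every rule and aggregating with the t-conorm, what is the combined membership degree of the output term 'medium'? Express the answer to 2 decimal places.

R1: steady=0.52, downhill=0.50; AND[min(a, b)] → w = 0.50
R2: ¬steady=1−0.52=0.48 → w = 0.48
R3: accelerating=0.93 → w = 0.93
R4: steady=0.52, flat=0.42; AND[min(a, b)] → w = 0.42
R5: (downhill=0.50 OR accelerating=0.93) = 0.93; AND[min(a, b)] with steady=0.52 → w = 0.52
Rules with consequent 'medium': {R2, R5} → strengths 0.48, 0.52
Aggregate via t-conorm [max(a, b)]: 0.52

0.52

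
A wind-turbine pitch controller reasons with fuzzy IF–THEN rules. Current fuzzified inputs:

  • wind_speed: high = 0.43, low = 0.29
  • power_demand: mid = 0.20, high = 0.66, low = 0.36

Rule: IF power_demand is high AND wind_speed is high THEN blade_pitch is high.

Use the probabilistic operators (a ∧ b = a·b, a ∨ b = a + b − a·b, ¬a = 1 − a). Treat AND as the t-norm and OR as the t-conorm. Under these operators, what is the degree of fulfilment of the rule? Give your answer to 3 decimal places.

firing strength: high=0.66, high=0.43; AND[a·b] → w = 0.2838

0.284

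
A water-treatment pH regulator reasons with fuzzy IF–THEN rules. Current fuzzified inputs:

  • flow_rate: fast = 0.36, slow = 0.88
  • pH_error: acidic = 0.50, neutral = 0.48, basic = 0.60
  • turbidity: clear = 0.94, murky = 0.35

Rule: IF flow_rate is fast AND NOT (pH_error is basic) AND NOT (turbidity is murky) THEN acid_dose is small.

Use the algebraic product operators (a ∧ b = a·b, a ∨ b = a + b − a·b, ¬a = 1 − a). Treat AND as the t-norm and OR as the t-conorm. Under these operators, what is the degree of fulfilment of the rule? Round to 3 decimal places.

firing strength: fast=0.36, ¬basic=1−0.60=0.40, ¬murky=1−0.35=0.65; AND[a·b] → w = 0.0936

0.094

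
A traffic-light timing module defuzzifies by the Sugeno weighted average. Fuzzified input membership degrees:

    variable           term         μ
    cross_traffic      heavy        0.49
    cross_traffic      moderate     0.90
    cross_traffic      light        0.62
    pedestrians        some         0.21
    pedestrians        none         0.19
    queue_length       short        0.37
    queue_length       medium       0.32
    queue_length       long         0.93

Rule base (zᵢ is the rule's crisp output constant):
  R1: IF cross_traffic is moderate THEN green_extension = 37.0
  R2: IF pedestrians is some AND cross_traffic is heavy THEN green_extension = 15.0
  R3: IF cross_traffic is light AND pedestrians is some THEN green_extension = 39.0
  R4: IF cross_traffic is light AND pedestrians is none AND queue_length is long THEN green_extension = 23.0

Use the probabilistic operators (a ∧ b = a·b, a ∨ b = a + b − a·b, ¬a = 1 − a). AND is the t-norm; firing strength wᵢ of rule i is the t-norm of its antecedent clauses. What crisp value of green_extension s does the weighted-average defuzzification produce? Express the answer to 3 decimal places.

R1 (z=37.0): moderate=0.90 → w = 0.9000
R2 (z=15.0): some=0.21, heavy=0.49; AND[a·b] → w = 0.1029
R3 (z=39.0): light=0.62, some=0.21; AND[a·b] → w = 0.1302
R4 (z=23.0): light=0.62, none=0.19, long=0.93; AND[a·b] → w = 0.1096
Weighted average = (0.9000·37.0 + 0.1029·15.0 + 0.1302·39.0 + 0.1096·23.0) / (0.9000 + 0.1029 + 0.1302 + 0.1096)
  = 42.4410 / 1.2427 = 34.154

34.154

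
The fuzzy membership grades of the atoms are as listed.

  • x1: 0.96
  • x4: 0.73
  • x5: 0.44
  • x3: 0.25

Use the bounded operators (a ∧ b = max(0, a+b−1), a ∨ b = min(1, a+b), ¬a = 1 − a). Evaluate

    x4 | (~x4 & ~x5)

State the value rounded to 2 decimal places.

~x4 = 1 − 0.73 = 0.27
~x5 = 1 − 0.44 = 0.56
~x4 & ~x5 = max(0, a+b−1) on (0.27, 0.56) = 0.00
x4 | (~x4 & ~x5) = min(1, a+b) on (0.73, 0.00) = 0.73

0.73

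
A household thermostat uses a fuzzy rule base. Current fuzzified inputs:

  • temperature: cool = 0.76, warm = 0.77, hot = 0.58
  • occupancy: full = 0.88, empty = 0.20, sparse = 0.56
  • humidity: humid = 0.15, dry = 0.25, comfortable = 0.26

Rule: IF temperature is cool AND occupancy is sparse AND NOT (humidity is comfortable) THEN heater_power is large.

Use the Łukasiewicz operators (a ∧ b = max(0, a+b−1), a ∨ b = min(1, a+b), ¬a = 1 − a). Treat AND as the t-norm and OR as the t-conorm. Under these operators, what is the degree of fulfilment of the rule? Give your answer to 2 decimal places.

0.06

firing strength: cool=0.76, sparse=0.56, ¬comfortable=1−0.26=0.74; AND[max(0, a+b−1)] → w = 0.06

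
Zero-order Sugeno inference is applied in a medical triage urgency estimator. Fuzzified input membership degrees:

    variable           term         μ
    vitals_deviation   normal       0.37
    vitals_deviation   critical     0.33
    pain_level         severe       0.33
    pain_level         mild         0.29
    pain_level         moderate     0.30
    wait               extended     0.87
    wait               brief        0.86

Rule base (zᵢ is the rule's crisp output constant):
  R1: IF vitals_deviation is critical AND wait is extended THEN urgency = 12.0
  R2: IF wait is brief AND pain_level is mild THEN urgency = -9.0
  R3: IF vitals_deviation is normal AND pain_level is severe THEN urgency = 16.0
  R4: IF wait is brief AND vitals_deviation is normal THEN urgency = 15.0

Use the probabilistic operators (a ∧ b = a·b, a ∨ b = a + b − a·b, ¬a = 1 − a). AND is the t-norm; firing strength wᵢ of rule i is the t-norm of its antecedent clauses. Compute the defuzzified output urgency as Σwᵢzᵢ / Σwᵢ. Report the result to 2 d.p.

R1 (z=12.0): critical=0.33, extended=0.87; AND[a·b] → w = 0.2871
R2 (z=-9.0): brief=0.86, mild=0.29; AND[a·b] → w = 0.2494
R3 (z=16.0): normal=0.37, severe=0.33; AND[a·b] → w = 0.1221
R4 (z=15.0): brief=0.86, normal=0.37; AND[a·b] → w = 0.3182
Weighted average = (0.2871·12.0 + 0.2494·-9.0 + 0.1221·16.0 + 0.3182·15.0) / (0.2871 + 0.2494 + 0.1221 + 0.3182)
  = 7.9272 / 0.9768 = 8.12

8.12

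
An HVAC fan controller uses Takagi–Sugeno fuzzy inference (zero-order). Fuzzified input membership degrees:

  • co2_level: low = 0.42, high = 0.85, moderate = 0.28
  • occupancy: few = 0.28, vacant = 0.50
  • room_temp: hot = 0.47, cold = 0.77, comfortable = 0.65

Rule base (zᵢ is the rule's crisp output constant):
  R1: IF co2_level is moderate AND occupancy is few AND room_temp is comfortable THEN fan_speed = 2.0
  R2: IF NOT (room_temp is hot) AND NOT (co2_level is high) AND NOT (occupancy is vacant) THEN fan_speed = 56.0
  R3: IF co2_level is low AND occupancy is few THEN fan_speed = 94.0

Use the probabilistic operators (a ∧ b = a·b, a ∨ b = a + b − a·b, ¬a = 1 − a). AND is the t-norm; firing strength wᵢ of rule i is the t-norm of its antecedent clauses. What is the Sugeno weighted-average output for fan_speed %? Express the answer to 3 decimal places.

R1 (z=2.0): moderate=0.28, few=0.28, comfortable=0.65; AND[a·b] → w = 0.0510
R2 (z=56.0): ¬hot=1−0.47=0.53, ¬high=1−0.85=0.15, ¬vacant=1−0.50=0.50; AND[a·b] → w = 0.0398
R3 (z=94.0): low=0.42, few=0.28; AND[a·b] → w = 0.1176
Weighted average = (0.0510·2.0 + 0.0398·56.0 + 0.1176·94.0) / (0.0510 + 0.0398 + 0.1176)
  = 13.3823 / 0.2083 = 64.242

64.242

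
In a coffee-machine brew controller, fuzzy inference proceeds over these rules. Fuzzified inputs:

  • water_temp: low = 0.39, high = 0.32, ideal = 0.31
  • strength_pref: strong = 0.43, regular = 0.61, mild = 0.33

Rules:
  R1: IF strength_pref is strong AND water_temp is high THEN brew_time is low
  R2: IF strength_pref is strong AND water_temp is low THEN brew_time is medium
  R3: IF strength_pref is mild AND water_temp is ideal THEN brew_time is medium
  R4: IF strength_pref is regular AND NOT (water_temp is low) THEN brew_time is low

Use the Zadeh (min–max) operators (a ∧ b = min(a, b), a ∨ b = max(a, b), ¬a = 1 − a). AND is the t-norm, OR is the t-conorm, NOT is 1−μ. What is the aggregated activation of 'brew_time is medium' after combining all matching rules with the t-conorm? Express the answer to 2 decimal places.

R1: strong=0.43, high=0.32; AND[min(a, b)] → w = 0.32
R2: strong=0.43, low=0.39; AND[min(a, b)] → w = 0.39
R3: mild=0.33, ideal=0.31; AND[min(a, b)] → w = 0.31
R4: regular=0.61, ¬low=1−0.39=0.61; AND[min(a, b)] → w = 0.61
Rules with consequent 'medium': {R2, R3} → strengths 0.39, 0.31
Aggregate via t-conorm [max(a, b)]: 0.39

0.39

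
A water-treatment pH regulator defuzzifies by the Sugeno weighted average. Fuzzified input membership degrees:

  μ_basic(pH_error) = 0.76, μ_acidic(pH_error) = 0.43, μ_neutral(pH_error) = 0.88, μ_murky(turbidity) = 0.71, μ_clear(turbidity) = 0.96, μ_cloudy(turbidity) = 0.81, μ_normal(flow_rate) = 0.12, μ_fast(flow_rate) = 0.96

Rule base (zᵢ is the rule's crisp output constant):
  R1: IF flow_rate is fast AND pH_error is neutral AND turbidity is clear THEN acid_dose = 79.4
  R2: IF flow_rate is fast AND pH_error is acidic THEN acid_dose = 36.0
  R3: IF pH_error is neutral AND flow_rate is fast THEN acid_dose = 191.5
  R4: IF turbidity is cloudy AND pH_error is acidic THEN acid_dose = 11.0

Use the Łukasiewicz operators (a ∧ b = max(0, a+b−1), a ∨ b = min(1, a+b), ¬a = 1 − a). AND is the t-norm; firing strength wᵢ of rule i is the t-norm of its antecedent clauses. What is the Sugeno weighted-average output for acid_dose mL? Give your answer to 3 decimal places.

R1 (z=79.4): fast=0.96, neutral=0.88, clear=0.96; AND[max(0, a+b−1)] → w = 0.80
R2 (z=36.0): fast=0.96, acidic=0.43; AND[max(0, a+b−1)] → w = 0.39
R3 (z=191.5): neutral=0.88, fast=0.96; AND[max(0, a+b−1)] → w = 0.84
R4 (z=11.0): cloudy=0.81, acidic=0.43; AND[max(0, a+b−1)] → w = 0.24
Weighted average = (0.80·79.4 + 0.39·36.0 + 0.84·191.5 + 0.24·11.0) / (0.80 + 0.39 + 0.84 + 0.24)
  = 241.0600 / 2.2700 = 106.194

106.194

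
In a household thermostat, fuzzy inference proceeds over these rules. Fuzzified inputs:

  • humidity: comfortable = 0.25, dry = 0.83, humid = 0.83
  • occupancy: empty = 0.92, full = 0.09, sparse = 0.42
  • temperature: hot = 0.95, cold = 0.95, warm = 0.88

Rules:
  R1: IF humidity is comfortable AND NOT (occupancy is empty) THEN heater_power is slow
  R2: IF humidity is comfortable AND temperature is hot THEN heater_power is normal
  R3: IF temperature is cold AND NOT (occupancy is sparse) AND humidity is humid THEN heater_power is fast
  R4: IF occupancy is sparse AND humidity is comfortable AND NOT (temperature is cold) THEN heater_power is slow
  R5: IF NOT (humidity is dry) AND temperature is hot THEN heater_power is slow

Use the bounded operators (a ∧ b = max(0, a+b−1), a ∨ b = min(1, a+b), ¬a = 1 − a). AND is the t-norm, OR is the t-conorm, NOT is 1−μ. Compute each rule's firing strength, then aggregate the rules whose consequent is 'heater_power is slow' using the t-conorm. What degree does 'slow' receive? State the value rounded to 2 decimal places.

R1: comfortable=0.25, ¬empty=1−0.92=0.08; AND[max(0, a+b−1)] → w = 0.00
R2: comfortable=0.25, hot=0.95; AND[max(0, a+b−1)] → w = 0.20
R3: cold=0.95, ¬sparse=1−0.42=0.58, humid=0.83; AND[max(0, a+b−1)] → w = 0.36
R4: sparse=0.42, comfortable=0.25, ¬cold=1−0.95=0.05; AND[max(0, a+b−1)] → w = 0.00
R5: ¬dry=1−0.83=0.17, hot=0.95; AND[max(0, a+b−1)] → w = 0.12
Rules with consequent 'slow': {R1, R4, R5} → strengths 0.00, 0.00, 0.12
Aggregate via t-conorm [min(1, a+b)]: 0.12

0.12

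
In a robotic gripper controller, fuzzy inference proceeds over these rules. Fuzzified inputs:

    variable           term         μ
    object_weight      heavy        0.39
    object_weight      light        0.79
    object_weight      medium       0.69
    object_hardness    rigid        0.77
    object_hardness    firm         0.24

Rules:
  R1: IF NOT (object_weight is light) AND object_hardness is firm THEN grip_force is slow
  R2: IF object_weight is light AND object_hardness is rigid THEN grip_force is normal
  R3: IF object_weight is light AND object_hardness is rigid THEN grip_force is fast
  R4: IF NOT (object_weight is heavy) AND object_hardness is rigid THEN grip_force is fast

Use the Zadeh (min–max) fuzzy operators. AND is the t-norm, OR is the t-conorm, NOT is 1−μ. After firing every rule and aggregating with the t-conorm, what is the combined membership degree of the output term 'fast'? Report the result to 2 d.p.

0.77

R1: ¬light=1−0.79=0.21, firm=0.24; AND[min(a, b)] → w = 0.21
R2: light=0.79, rigid=0.77; AND[min(a, b)] → w = 0.77
R3: light=0.79, rigid=0.77; AND[min(a, b)] → w = 0.77
R4: ¬heavy=1−0.39=0.61, rigid=0.77; AND[min(a, b)] → w = 0.61
Rules with consequent 'fast': {R3, R4} → strengths 0.77, 0.61
Aggregate via t-conorm [max(a, b)]: 0.77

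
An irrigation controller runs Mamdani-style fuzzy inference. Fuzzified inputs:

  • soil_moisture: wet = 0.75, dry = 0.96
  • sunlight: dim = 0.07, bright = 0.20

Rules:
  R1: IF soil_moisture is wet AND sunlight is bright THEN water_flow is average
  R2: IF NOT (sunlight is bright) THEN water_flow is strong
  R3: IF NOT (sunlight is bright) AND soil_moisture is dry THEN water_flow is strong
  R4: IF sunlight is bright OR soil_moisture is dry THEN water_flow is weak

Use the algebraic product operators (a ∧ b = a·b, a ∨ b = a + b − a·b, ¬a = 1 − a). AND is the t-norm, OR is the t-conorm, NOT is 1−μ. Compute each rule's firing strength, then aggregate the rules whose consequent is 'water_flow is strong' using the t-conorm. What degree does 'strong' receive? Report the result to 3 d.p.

0.954

R1: wet=0.75, bright=0.20; AND[a·b] → w = 0.1500
R2: ¬bright=1−0.20=0.80 → w = 0.8000
R3: ¬bright=1−0.20=0.80, dry=0.96; AND[a·b] → w = 0.7680
R4: bright=0.20, dry=0.96; OR[a + b − a·b] → w = 0.9680
Rules with consequent 'strong': {R2, R3} → strengths 0.8000, 0.7680
Aggregate via t-conorm [a + b − a·b]: 0.9536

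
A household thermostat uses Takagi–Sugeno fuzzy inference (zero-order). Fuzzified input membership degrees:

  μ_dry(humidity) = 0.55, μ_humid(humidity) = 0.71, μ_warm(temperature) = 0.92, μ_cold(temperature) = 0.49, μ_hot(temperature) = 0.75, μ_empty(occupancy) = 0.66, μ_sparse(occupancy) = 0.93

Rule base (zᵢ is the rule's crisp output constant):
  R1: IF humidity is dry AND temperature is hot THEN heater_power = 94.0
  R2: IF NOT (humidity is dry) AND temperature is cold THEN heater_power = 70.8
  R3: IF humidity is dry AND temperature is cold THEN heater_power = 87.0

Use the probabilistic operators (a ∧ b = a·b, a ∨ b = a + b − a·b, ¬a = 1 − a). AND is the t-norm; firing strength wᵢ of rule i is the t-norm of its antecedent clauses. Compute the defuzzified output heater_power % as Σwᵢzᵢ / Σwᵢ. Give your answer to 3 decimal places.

86.241

R1 (z=94.0): dry=0.55, hot=0.75; AND[a·b] → w = 0.4125
R2 (z=70.8): ¬dry=1−0.55=0.45, cold=0.49; AND[a·b] → w = 0.2205
R3 (z=87.0): dry=0.55, cold=0.49; AND[a·b] → w = 0.2695
Weighted average = (0.4125·94.0 + 0.2205·70.8 + 0.2695·87.0) / (0.4125 + 0.2205 + 0.2695)
  = 77.8329 / 0.9025 = 86.241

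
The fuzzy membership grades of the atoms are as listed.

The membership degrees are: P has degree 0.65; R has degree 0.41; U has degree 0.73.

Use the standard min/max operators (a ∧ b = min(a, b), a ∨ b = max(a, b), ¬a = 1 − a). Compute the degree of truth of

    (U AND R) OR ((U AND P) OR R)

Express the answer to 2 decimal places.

U AND R = min(a, b) on (0.73, 0.41) = 0.41
U AND P = min(a, b) on (0.73, 0.65) = 0.65
(U AND P) OR R = max(a, b) on (0.65, 0.41) = 0.65
(U AND R) OR ((U AND P) OR R) = max(a, b) on (0.41, 0.65) = 0.65

0.65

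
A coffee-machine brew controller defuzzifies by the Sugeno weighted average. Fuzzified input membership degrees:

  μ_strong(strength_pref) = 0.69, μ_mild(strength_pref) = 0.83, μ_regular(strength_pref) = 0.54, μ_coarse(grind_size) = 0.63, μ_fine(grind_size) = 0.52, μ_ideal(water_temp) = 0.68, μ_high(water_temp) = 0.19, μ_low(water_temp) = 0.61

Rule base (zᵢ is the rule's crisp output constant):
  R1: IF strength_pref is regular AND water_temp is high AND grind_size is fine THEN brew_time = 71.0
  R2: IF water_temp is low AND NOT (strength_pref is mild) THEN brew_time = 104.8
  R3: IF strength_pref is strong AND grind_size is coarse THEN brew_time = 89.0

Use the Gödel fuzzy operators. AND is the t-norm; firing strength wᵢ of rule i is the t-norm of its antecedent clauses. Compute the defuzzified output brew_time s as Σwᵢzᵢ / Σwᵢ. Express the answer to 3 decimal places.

88.259

R1 (z=71.0): regular=0.54, high=0.19, fine=0.52; AND[min(a, b)] → w = 0.19
R2 (z=104.8): low=0.61, ¬mild=1−0.83=0.17; AND[min(a, b)] → w = 0.17
R3 (z=89.0): strong=0.69, coarse=0.63; AND[min(a, b)] → w = 0.63
Weighted average = (0.19·71.0 + 0.17·104.8 + 0.63·89.0) / (0.19 + 0.17 + 0.63)
  = 87.3760 / 0.9900 = 88.259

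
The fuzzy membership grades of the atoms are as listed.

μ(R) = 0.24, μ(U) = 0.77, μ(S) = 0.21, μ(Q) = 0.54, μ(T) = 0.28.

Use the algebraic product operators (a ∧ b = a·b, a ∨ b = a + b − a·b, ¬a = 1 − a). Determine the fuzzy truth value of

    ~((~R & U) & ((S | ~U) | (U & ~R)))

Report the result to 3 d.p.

~R = 1 − 0.2400 = 0.7600
~R & U = a·b on (0.7600, 0.7700) = 0.5852
~U = 1 − 0.7700 = 0.2300
S | ~U = a + b − a·b on (0.2100, 0.2300) = 0.3917
~R = 1 − 0.2400 = 0.7600
U & ~R = a·b on (0.7700, 0.7600) = 0.5852
(S | ~U) | (U & ~R) = a + b − a·b on (0.3917, 0.5852) = 0.7477
(~R & U) & ((S | ~U) | (U & ~R)) = a·b on (0.5852, 0.7477) = 0.4375
~((~R & U) & ((S | ~U) | (U & ~R))) = 1 − 0.4375 = 0.5625

0.562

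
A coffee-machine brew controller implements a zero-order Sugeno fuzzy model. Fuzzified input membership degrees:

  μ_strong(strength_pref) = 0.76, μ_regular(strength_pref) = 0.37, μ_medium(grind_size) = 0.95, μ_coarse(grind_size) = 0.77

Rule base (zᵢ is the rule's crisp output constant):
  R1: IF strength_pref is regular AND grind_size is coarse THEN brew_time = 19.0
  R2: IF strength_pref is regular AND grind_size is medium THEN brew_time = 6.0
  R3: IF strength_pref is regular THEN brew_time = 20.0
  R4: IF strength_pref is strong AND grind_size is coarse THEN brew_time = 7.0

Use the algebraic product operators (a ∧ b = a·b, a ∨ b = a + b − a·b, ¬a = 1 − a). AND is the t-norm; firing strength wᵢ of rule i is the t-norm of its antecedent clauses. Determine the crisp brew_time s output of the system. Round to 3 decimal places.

11.949

R1 (z=19.0): regular=0.37, coarse=0.77; AND[a·b] → w = 0.2849
R2 (z=6.0): regular=0.37, medium=0.95; AND[a·b] → w = 0.3515
R3 (z=20.0): regular=0.37 → w = 0.3700
R4 (z=7.0): strong=0.76, coarse=0.77; AND[a·b] → w = 0.5852
Weighted average = (0.2849·19.0 + 0.3515·6.0 + 0.3700·20.0 + 0.5852·7.0) / (0.2849 + 0.3515 + 0.3700 + 0.5852)
  = 19.0185 / 1.5916 = 11.949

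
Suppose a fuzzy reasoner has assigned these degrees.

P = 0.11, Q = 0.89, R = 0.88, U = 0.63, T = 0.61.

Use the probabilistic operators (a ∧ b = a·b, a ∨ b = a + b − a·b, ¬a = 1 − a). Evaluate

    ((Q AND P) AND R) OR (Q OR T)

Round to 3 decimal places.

0.961

Q AND P = a·b on (0.8900, 0.1100) = 0.0979
(Q AND P) AND R = a·b on (0.0979, 0.8800) = 0.0862
Q OR T = a + b − a·b on (0.8900, 0.6100) = 0.9571
((Q AND P) AND R) OR (Q OR T) = a + b − a·b on (0.0862, 0.9571) = 0.9608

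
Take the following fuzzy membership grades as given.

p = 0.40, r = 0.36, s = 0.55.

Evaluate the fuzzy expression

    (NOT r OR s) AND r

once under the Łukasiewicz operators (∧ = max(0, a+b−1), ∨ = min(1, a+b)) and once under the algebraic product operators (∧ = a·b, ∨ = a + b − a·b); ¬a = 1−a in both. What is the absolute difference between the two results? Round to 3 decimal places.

0.058

Under Łukasiewicz:
  NOT r = 1 − 0.36 = 0.64
  NOT r OR s = min(1, a+b) on (0.64, 0.55) = 1.00
  (NOT r OR s) AND r = max(0, a+b−1) on (1.00, 0.36) = 0.36
  → value = 0.3600
Under algebraic product:
  NOT r = 1 − 0.3600 = 0.6400
  NOT r OR s = a + b − a·b on (0.6400, 0.5500) = 0.8380
  (NOT r OR s) AND r = a·b on (0.8380, 0.3600) = 0.3017
  → value = 0.3017
|0.3600 − 0.3017| = 0.058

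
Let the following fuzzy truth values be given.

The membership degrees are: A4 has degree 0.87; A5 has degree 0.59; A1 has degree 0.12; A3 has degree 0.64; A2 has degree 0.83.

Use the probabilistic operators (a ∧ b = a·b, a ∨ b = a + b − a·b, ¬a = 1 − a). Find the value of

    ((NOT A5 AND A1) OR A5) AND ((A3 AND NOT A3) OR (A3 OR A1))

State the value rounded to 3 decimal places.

0.461

NOT A5 = 1 − 0.5900 = 0.4100
NOT A5 AND A1 = a·b on (0.4100, 0.1200) = 0.0492
(NOT A5 AND A1) OR A5 = a + b − a·b on (0.0492, 0.5900) = 0.6102
NOT A3 = 1 − 0.6400 = 0.3600
A3 AND NOT A3 = a·b on (0.6400, 0.3600) = 0.2304
A3 OR A1 = a + b − a·b on (0.6400, 0.1200) = 0.6832
(A3 AND NOT A3) OR (A3 OR A1) = a + b − a·b on (0.2304, 0.6832) = 0.7562
((NOT A5 AND A1) OR A5) AND ((A3 AND NOT A3) OR (A3 OR A1)) = a·b on (0.6102, 0.7562) = 0.4614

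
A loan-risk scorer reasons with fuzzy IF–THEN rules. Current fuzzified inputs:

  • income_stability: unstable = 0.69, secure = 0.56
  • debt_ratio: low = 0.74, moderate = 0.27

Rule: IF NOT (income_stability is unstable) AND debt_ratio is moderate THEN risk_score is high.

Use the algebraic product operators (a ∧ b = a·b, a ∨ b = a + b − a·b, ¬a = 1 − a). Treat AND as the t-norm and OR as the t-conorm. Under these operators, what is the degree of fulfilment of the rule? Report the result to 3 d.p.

0.084

firing strength: ¬unstable=1−0.69=0.31, moderate=0.27; AND[a·b] → w = 0.0837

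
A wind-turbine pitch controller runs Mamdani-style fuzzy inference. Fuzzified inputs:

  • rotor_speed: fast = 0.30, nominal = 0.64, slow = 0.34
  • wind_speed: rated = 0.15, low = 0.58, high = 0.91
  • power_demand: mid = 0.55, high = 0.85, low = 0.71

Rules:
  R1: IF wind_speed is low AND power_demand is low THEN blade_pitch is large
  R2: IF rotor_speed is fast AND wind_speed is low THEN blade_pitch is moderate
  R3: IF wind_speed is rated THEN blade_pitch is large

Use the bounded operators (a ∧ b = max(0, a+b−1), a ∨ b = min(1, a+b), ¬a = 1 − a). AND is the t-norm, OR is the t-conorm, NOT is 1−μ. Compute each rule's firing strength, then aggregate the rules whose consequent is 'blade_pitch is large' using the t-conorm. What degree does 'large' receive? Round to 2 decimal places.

R1: low=0.58, low=0.71; AND[max(0, a+b−1)] → w = 0.29
R2: fast=0.30, low=0.58; AND[max(0, a+b−1)] → w = 0.00
R3: rated=0.15 → w = 0.15
Rules with consequent 'large': {R1, R3} → strengths 0.29, 0.15
Aggregate via t-conorm [min(1, a+b)]: 0.44

0.44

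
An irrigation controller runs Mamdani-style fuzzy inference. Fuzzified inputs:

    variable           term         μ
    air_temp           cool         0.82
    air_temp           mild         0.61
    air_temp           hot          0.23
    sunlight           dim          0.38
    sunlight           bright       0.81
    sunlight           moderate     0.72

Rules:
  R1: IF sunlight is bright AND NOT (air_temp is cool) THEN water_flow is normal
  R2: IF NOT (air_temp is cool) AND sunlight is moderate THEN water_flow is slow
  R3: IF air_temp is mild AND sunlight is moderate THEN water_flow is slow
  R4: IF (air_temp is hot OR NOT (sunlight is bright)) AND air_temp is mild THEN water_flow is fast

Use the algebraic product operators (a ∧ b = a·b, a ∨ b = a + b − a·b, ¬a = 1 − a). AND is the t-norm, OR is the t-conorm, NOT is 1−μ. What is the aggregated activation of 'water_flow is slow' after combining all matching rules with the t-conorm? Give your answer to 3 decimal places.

R1: bright=0.81, ¬cool=1−0.82=0.18; AND[a·b] → w = 0.1458
R2: ¬cool=1−0.82=0.18, moderate=0.72; AND[a·b] → w = 0.1296
R3: mild=0.61, moderate=0.72; AND[a·b] → w = 0.4392
R4: (hot=0.23 OR ¬bright=1−0.81=0.19) = 0.3763; AND[a·b] with mild=0.61 → w = 0.2295
Rules with consequent 'slow': {R2, R3} → strengths 0.1296, 0.4392
Aggregate via t-conorm [a + b − a·b]: 0.5119

0.512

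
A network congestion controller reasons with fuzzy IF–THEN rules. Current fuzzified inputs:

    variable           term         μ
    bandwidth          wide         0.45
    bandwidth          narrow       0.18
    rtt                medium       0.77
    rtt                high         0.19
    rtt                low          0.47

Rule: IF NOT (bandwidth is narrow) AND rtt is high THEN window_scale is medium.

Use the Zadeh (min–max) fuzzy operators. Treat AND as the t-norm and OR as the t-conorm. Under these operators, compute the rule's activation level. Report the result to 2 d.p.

firing strength: ¬narrow=1−0.18=0.82, high=0.19; AND[min(a, b)] → w = 0.19

0.19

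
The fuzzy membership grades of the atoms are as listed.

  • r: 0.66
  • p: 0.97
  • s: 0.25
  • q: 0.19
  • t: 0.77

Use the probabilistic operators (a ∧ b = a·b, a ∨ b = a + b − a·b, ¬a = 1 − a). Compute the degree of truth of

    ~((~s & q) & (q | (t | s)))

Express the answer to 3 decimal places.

0.877

~s = 1 − 0.2500 = 0.7500
~s & q = a·b on (0.7500, 0.1900) = 0.1425
t | s = a + b − a·b on (0.7700, 0.2500) = 0.8275
q | (t | s) = a + b − a·b on (0.1900, 0.8275) = 0.8603
(~s & q) & (q | (t | s)) = a·b on (0.1425, 0.8603) = 0.1226
~((~s & q) & (q | (t | s))) = 1 − 0.1226 = 0.8774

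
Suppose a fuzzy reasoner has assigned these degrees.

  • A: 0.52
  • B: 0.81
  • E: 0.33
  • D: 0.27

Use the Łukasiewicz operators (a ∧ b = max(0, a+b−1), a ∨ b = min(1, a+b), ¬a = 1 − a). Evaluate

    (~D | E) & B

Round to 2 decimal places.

~D = 1 − 0.27 = 0.73
~D | E = min(1, a+b) on (0.73, 0.33) = 1.00
(~D | E) & B = max(0, a+b−1) on (1.00, 0.81) = 0.81

0.81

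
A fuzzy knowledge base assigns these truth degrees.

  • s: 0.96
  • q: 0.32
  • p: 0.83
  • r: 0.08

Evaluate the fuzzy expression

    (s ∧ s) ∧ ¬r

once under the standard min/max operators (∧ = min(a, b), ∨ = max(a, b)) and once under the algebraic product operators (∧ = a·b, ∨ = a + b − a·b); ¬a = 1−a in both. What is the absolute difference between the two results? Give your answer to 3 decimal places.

0.072

Under standard min/max:
  s ∧ s = min(a, b) on (0.96, 0.96) = 0.96
  ¬r = 1 − 0.08 = 0.92
  (s ∧ s) ∧ ¬r = min(a, b) on (0.96, 0.92) = 0.92
  → value = 0.9200
Under algebraic product:
  s ∧ s = a·b on (0.9600, 0.9600) = 0.9216
  ¬r = 1 − 0.0800 = 0.9200
  (s ∧ s) ∧ ¬r = a·b on (0.9216, 0.9200) = 0.8479
  → value = 0.8479
|0.9200 − 0.8479| = 0.072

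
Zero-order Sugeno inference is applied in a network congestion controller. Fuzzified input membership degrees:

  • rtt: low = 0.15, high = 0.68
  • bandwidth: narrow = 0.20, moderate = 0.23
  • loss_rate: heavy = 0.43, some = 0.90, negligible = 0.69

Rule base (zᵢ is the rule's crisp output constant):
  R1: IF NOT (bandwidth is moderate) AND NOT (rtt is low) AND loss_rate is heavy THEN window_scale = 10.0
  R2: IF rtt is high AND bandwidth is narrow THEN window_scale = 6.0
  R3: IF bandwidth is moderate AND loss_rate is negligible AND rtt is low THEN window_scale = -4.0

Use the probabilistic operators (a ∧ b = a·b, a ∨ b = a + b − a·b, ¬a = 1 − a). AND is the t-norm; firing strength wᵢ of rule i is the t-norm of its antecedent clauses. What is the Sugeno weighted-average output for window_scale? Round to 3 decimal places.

8.012

R1 (z=10.0): ¬moderate=1−0.23=0.77, ¬low=1−0.15=0.85, heavy=0.43; AND[a·b] → w = 0.2814
R2 (z=6.0): high=0.68, narrow=0.20; AND[a·b] → w = 0.1360
R3 (z=-4.0): moderate=0.23, negligible=0.69, low=0.15; AND[a·b] → w = 0.0238
Weighted average = (0.2814·10.0 + 0.1360·6.0 + 0.0238·-4.0) / (0.2814 + 0.1360 + 0.0238)
  = 3.5351 / 0.4412 = 8.012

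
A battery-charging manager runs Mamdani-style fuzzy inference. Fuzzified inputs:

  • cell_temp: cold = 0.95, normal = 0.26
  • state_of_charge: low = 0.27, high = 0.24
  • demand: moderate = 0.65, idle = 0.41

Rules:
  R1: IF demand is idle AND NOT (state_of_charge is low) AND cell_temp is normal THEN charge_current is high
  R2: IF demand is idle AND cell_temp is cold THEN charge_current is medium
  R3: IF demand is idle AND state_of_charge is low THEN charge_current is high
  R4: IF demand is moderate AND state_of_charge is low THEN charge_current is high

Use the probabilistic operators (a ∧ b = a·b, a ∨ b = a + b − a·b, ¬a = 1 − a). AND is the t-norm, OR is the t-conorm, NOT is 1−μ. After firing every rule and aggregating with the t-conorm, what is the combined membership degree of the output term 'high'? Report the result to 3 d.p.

R1: idle=0.41, ¬low=1−0.27=0.73, normal=0.26; AND[a·b] → w = 0.0778
R2: idle=0.41, cold=0.95; AND[a·b] → w = 0.3895
R3: idle=0.41, low=0.27; AND[a·b] → w = 0.1107
R4: moderate=0.65, low=0.27; AND[a·b] → w = 0.1755
Rules with consequent 'high': {R1, R3, R4} → strengths 0.0778, 0.1107, 0.1755
Aggregate via t-conorm [a + b − a·b]: 0.3238

0.324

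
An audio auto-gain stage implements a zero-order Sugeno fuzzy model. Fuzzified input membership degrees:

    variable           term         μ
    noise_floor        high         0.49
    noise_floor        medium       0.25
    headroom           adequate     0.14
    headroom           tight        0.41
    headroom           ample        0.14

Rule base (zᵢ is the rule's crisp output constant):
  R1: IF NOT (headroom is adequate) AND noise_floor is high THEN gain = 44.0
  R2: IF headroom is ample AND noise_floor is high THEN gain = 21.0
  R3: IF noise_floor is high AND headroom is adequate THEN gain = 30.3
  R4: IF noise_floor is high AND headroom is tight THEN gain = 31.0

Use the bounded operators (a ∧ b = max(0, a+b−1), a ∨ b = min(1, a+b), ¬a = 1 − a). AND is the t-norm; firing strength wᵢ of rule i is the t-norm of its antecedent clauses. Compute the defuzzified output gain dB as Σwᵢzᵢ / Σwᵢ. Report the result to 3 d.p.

R1 (z=44.0): ¬adequate=1−0.14=0.86, high=0.49; AND[max(0, a+b−1)] → w = 0.35
R2 (z=21.0): ample=0.14, high=0.49; AND[max(0, a+b−1)] → w = 0.00
R3 (z=30.3): high=0.49, adequate=0.14; AND[max(0, a+b−1)] → w = 0.00
R4 (z=31.0): high=0.49, tight=0.41; AND[max(0, a+b−1)] → w = 0.00
Weighted average = (0.35·44.0 + 0.00·21.0 + 0.00·30.3 + 0.00·31.0) / (0.35 + 0.00 + 0.00 + 0.00)
  = 15.4000 / 0.3500 = 44.000

44.000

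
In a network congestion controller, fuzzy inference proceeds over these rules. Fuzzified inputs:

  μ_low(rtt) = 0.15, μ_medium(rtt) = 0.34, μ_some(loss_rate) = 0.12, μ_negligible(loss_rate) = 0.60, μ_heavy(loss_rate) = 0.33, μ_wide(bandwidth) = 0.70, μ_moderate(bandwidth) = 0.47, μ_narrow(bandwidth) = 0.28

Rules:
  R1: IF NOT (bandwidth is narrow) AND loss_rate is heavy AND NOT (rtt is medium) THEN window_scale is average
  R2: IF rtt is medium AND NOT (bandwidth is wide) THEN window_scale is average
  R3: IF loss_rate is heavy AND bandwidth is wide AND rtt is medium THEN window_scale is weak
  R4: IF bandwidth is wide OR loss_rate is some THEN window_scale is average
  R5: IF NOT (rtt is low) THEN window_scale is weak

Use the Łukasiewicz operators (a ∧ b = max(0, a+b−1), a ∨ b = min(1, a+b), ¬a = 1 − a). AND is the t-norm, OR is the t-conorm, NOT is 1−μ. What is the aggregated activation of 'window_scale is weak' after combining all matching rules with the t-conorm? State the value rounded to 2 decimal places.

0.85

R1: ¬narrow=1−0.28=0.72, heavy=0.33, ¬medium=1−0.34=0.66; AND[max(0, a+b−1)] → w = 0.00
R2: medium=0.34, ¬wide=1−0.70=0.30; AND[max(0, a+b−1)] → w = 0.00
R3: heavy=0.33, wide=0.70, medium=0.34; AND[max(0, a+b−1)] → w = 0.00
R4: wide=0.70, some=0.12; OR[min(1, a+b)] → w = 0.82
R5: ¬low=1−0.15=0.85 → w = 0.85
Rules with consequent 'weak': {R3, R5} → strengths 0.00, 0.85
Aggregate via t-conorm [min(1, a+b)]: 0.85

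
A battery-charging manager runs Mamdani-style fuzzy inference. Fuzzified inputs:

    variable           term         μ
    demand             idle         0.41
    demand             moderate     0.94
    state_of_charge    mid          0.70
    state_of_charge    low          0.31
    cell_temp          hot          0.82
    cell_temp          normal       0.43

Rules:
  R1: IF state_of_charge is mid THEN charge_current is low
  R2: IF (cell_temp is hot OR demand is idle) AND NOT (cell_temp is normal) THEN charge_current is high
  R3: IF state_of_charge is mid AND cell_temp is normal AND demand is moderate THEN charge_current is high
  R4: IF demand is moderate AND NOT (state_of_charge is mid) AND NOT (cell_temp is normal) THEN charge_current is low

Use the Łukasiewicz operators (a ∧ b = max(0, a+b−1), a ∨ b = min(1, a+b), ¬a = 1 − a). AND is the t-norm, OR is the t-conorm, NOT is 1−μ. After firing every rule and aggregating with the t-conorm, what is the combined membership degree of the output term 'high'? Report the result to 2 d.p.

R1: mid=0.70 → w = 0.70
R2: (hot=0.82 OR idle=0.41) = 1.00; AND[max(0, a+b−1)] with ¬normal=1−0.43=0.57 → w = 0.57
R3: mid=0.70, normal=0.43, moderate=0.94; AND[max(0, a+b−1)] → w = 0.07
R4: moderate=0.94, ¬mid=1−0.70=0.30, ¬normal=1−0.43=0.57; AND[max(0, a+b−1)] → w = 0.00
Rules with consequent 'high': {R2, R3} → strengths 0.57, 0.07
Aggregate via t-conorm [min(1, a+b)]: 0.64

0.64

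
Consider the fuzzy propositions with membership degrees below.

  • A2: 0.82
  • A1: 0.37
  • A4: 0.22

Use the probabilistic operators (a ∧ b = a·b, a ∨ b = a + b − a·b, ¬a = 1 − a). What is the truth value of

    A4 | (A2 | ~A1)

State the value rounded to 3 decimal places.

~A1 = 1 − 0.3700 = 0.6300
A2 | ~A1 = a + b − a·b on (0.8200, 0.6300) = 0.9334
A4 | (A2 | ~A1) = a + b − a·b on (0.2200, 0.9334) = 0.9481

0.948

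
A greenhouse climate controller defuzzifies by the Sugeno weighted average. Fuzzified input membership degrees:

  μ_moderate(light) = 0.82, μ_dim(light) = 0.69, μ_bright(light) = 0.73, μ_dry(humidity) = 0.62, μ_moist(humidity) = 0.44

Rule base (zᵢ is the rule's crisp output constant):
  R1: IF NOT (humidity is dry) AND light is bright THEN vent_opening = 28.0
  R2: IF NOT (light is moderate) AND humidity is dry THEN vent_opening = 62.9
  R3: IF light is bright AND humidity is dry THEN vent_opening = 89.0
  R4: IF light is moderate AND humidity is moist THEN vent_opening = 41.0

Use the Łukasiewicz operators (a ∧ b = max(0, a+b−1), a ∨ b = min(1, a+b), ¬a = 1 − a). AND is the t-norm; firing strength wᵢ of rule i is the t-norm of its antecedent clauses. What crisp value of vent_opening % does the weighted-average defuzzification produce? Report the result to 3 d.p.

62.347

R1 (z=28.0): ¬dry=1−0.62=0.38, bright=0.73; AND[max(0, a+b−1)] → w = 0.11
R2 (z=62.9): ¬moderate=1−0.82=0.18, dry=0.62; AND[max(0, a+b−1)] → w = 0.00
R3 (z=89.0): bright=0.73, dry=0.62; AND[max(0, a+b−1)] → w = 0.35
R4 (z=41.0): moderate=0.82, moist=0.44; AND[max(0, a+b−1)] → w = 0.26
Weighted average = (0.11·28.0 + 0.00·62.9 + 0.35·89.0 + 0.26·41.0) / (0.11 + 0.00 + 0.35 + 0.26)
  = 44.8900 / 0.7200 = 62.347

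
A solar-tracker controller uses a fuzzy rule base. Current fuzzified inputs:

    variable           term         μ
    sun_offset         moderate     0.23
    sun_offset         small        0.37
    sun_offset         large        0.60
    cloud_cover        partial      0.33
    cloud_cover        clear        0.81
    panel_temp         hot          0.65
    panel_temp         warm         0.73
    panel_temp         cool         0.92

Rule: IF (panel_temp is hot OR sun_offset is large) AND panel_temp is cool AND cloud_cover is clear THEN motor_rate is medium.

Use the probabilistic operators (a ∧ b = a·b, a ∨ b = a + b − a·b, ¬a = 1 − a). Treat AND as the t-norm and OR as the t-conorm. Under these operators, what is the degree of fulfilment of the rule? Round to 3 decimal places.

0.641

firing strength: (hot=0.65 OR large=0.60) = 0.8600; AND[a·b] with cool=0.92, clear=0.81 → w = 0.6409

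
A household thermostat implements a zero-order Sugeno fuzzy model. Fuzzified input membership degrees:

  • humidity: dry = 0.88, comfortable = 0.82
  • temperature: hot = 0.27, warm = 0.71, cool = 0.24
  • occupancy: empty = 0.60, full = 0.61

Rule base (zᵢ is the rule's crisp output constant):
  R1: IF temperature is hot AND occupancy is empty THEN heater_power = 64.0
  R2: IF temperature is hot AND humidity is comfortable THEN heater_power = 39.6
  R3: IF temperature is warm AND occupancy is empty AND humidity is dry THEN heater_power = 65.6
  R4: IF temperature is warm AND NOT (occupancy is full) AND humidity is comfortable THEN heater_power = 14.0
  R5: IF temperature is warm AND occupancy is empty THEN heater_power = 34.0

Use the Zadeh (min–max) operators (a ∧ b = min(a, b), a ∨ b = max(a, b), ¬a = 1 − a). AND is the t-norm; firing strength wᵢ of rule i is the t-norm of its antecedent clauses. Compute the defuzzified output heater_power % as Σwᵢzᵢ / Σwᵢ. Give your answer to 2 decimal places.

R1 (z=64.0): hot=0.27, empty=0.60; AND[min(a, b)] → w = 0.27
R2 (z=39.6): hot=0.27, comfortable=0.82; AND[min(a, b)] → w = 0.27
R3 (z=65.6): warm=0.71, empty=0.60, dry=0.88; AND[min(a, b)] → w = 0.60
R4 (z=14.0): warm=0.71, ¬full=1−0.61=0.39, comfortable=0.82; AND[min(a, b)] → w = 0.39
R5 (z=34.0): warm=0.71, empty=0.60; AND[min(a, b)] → w = 0.60
Weighted average = (0.27·64.0 + 0.27·39.6 + 0.60·65.6 + 0.39·14.0 + 0.60·34.0) / (0.27 + 0.27 + 0.60 + 0.39 + 0.60)
  = 93.1920 / 2.1300 = 43.75

43.75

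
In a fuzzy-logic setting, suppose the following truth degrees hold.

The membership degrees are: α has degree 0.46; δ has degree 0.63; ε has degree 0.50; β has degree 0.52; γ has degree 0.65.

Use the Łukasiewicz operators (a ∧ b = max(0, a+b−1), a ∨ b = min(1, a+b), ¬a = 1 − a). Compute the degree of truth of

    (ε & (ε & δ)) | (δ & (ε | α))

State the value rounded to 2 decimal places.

0.59

ε & δ = max(0, a+b−1) on (0.50, 0.63) = 0.13
ε & (ε & δ) = max(0, a+b−1) on (0.50, 0.13) = 0.00
ε | α = min(1, a+b) on (0.50, 0.46) = 0.96
δ & (ε | α) = max(0, a+b−1) on (0.63, 0.96) = 0.59
(ε & (ε & δ)) | (δ & (ε | α)) = min(1, a+b) on (0.00, 0.59) = 0.59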